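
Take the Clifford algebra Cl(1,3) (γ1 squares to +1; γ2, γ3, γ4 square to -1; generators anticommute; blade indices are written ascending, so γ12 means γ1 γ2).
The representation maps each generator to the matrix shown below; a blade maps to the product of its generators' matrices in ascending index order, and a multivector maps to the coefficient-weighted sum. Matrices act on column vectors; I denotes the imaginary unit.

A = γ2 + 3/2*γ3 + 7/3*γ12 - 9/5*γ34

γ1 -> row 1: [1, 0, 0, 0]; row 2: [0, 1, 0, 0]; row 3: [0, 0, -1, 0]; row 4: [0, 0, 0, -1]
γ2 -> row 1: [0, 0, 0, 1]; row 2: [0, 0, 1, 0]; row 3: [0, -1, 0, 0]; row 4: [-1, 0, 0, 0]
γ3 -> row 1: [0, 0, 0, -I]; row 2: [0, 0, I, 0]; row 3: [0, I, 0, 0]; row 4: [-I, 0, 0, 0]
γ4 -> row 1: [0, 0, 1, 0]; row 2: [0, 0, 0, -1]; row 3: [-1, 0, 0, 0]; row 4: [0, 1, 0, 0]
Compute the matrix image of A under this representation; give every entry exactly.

Bivector images (products of the table entries): rho(γ12) = rho(γ1)rho(γ2) = row 1: [0, 0, 0, 1]; row 2: [0, 0, 1, 0]; row 3: [0, 1, 0, 0]; row 4: [1, 0, 0, 0]; rho(γ34) = rho(γ3)rho(γ4) = row 1: [0, -I, 0, 0]; row 2: [-I, 0, 0, 0]; row 3: [0, 0, 0, -I]; row 4: [0, 0, -I, 0].
M = (1)*rho(γ2) + (3/2)*rho(γ3) + (7/3)*rho(γ12) + (-9/5)*rho(γ34), summed entrywise:
Answer: row 1: [0, 9*I/5, 0, 10/3 - 3*I/2]; row 2: [9*I/5, 0, 10/3 + 3*I/2, 0]; row 3: [0, 4/3 + 3*I/2, 0, 9*I/5]; row 4: [4/3 - 3*I/2, 0, 9*I/5, 0]


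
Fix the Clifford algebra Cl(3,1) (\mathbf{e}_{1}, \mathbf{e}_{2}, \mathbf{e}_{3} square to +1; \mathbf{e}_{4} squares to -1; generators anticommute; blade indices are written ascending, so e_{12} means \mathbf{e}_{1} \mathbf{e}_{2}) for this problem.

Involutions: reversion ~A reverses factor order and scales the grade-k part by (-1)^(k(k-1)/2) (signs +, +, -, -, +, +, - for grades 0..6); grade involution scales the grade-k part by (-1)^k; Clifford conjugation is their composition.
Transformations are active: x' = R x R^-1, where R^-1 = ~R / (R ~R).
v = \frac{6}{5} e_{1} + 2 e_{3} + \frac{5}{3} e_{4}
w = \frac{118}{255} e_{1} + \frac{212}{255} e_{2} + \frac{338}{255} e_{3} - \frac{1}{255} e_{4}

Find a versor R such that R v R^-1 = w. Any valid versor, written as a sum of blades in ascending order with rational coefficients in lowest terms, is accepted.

The midline construction: v and w both square to \frac{599}{225}, so reflecting in their sum \frac{424}{255} e_{1} + \frac{212}{255} e_{2} + \frac{848}{255} e_{3} + \frac{424}{255} e_{4} exchanges them.
Answer: \frac{424}{255} e_{1} + \frac{212}{255} e_{2} + \frac{848}{255} e_{3} + \frac{424}{255} e_{4}


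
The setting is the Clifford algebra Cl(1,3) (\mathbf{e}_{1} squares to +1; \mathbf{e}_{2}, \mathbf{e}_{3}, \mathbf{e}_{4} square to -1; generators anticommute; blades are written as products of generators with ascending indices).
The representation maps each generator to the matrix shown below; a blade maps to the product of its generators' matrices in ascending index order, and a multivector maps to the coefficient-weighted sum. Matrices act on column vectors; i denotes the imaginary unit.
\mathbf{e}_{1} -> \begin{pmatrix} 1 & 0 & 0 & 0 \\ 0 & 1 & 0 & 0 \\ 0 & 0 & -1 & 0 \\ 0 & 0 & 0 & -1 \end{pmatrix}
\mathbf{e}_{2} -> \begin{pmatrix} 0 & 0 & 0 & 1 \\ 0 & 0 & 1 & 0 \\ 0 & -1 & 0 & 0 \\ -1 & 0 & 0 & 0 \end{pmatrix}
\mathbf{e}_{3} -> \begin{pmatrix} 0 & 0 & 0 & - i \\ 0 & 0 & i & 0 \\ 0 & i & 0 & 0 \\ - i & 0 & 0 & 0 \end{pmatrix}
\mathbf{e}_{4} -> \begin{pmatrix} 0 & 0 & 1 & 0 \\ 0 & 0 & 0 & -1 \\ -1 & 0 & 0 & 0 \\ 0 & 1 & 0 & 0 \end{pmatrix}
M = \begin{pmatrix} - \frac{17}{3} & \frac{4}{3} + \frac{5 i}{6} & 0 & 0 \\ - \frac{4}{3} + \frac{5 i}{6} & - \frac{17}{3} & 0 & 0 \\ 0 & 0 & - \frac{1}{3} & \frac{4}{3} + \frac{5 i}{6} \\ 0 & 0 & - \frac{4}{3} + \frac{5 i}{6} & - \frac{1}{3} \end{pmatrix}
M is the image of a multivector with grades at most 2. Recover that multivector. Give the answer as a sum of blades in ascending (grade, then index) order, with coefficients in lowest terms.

Method: the blade images are trace-orthogonal — tr(rho(e_A) rho(e_B)^-1) = 4 if A = B and 0 otherwise — and rho(e_A)^-1 = (e_A)^2 * rho(e_A) with (e_A)^2 = +1 or -1, so the coefficient of e_A in the preimage is (e_A)^2 * tr(M rho(e_A))/4.
Nonzero projections over blades of grade <= 2: 1: (1)^2 = +1, tr(M 1) = -12, coefficient -3; e_{1}: (e_{1})^2 = +1, tr(M rho(e_{1})) = - \frac{32}{3}, coefficient -\frac{8}{3}; e_{2} e_{4}: (e_{2} e_{4})^2 = -1, tr(M rho(e_{2} e_{4})) = - \frac{16}{3}, coefficient \frac{4}{3}; e_{3} e_{4}: (e_{3} e_{4})^2 = -1, tr(M rho(e_{3} e_{4})) = \frac{10}{3}, coefficient -\frac{5}{6}. Every other blade of grade <= 2 projects to 0.
Answer: -3 - \frac{8}{3} e_{1} + \frac{4}{3} e_{2} e_{4} - \frac{5}{6} e_{3} e_{4}


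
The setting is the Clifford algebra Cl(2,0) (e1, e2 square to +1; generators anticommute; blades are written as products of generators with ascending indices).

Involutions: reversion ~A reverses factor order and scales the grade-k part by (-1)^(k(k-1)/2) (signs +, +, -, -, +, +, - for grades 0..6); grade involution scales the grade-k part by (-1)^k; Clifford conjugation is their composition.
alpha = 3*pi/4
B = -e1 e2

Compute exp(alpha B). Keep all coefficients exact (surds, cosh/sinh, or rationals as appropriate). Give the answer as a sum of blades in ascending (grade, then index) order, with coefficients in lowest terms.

B^2 = (-1)^2*(e1 e2)^2 = 1*(-1) = -1 (a basis 2-blade squares to minus the product of its generators' squares).
B^2 = -1 — circular case — the even/odd split gives cos and sin: l = 1, alpha*l = 3*pi/4, so exp(alpha B) = cos(3*pi/4) + (sin(3*pi/4)/1)*B = -sqrt(2)/2 + (sqrt(2)/2)*B.
Answer: -sqrt(2)/2 - sqrt(2)/2*e1 e2


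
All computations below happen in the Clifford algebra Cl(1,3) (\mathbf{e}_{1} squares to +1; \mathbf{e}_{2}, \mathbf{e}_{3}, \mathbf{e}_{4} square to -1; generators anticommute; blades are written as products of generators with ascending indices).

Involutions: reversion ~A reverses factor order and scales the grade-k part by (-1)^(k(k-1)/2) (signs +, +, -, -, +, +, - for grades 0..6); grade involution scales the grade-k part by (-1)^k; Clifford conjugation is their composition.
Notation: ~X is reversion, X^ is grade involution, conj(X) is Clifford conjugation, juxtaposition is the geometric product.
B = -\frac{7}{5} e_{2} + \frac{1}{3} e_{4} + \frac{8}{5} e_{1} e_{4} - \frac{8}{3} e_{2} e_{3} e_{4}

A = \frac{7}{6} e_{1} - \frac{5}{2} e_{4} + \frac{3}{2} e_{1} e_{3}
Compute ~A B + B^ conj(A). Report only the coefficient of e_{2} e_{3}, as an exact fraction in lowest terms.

first term: \frac{5}{6} - 4 e_{1} + \frac{28}{15} e_{4} - \frac{49}{30} e_{1} e_{2} + \frac{7}{18} e_{1} e_{4} - \frac{20}{3} e_{2} e_{3} - \frac{7}{2} e_{2} e_{4} + \frac{12}{5} e_{3} e_{4} - \frac{21}{10} e_{1} e_{2} e_{3} + 4 e_{1} e_{2} e_{4} - \frac{1}{2} e_{1} e_{3} e_{4} - \frac{28}{9} e_{1} e_{2} e_{3} e_{4}
second term: \frac{5}{6} - 4 e_{1} + \frac{28}{15} e_{4} + \frac{49}{30} e_{1} e_{2} - \frac{7}{18} e_{1} e_{4} - \frac{20}{3} e_{2} e_{3} + \frac{7}{2} e_{2} e_{4} - \frac{12}{5} e_{3} e_{4} + \frac{21}{10} e_{1} e_{2} e_{3} + 4 e_{1} e_{2} e_{4} + \frac{1}{2} e_{1} e_{3} e_{4} + \frac{28}{9} e_{1} e_{2} e_{3} e_{4}
Answer: -\frac{40}{3}


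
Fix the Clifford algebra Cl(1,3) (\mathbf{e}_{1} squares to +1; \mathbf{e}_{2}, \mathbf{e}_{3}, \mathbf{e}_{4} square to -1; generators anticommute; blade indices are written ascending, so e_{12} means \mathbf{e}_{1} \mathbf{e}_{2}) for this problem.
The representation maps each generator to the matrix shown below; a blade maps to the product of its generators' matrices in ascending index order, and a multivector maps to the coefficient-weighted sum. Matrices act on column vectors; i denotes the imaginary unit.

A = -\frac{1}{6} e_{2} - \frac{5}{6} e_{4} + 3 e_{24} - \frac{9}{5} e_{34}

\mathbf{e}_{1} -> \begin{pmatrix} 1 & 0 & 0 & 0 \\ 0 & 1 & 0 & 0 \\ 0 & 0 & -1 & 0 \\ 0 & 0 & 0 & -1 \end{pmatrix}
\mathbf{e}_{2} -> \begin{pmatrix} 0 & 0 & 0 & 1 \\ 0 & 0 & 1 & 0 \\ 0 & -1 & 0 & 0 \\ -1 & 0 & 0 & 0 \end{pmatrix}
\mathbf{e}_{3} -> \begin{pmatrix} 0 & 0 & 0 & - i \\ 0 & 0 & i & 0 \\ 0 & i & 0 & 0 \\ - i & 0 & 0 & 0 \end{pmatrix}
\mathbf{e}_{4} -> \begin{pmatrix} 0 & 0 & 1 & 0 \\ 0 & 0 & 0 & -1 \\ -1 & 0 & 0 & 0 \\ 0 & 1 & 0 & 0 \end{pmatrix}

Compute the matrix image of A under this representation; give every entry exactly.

Bivector images (products of the table entries): rho(e_{24}) = rho(\mathbf{e}_{2})rho(\mathbf{e}_{4}) = \begin{pmatrix} 0 & 1 & 0 & 0 \\ -1 & 0 & 0 & 0 \\ 0 & 0 & 0 & 1 \\ 0 & 0 & -1 & 0 \end{pmatrix}; rho(e_{34}) = rho(\mathbf{e}_{3})rho(\mathbf{e}_{4}) = \begin{pmatrix} 0 & - i & 0 & 0 \\ - i & 0 & 0 & 0 \\ 0 & 0 & 0 & - i \\ 0 & 0 & - i & 0 \end{pmatrix}.
M = (-\frac{1}{6})*rho(e_{2}) + (-\frac{5}{6})*rho(e_{4}) + (3)*rho(e_{24}) + (-\frac{9}{5})*rho(e_{34}), summed entrywise:
Answer: \begin{pmatrix} 0 & 3 + \frac{9 i}{5} & - \frac{5}{6} & - \frac{1}{6} \\ -3 + \frac{9 i}{5} & 0 & - \frac{1}{6} & \frac{5}{6} \\ \frac{5}{6} & \frac{1}{6} & 0 & 3 + \frac{9 i}{5} \\ \frac{1}{6} & - \frac{5}{6} & -3 + \frac{9 i}{5} & 0 \end{pmatrix}


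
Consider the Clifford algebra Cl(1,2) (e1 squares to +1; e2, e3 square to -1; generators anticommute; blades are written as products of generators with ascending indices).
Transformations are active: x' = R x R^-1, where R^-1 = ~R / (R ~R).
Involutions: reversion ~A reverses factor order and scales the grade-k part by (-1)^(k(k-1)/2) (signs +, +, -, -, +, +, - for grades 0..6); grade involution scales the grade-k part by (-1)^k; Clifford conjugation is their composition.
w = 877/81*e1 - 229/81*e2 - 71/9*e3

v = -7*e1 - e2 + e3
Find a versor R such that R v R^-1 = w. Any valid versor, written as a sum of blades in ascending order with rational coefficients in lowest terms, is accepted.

R = v + w = 310/81*e1 - 310/81*e2 - 62/9*e3 works: the equal norms (47) guarantee its sandwich swaps v into w.
Answer: 310/81*e1 - 310/81*e2 - 62/9*e3


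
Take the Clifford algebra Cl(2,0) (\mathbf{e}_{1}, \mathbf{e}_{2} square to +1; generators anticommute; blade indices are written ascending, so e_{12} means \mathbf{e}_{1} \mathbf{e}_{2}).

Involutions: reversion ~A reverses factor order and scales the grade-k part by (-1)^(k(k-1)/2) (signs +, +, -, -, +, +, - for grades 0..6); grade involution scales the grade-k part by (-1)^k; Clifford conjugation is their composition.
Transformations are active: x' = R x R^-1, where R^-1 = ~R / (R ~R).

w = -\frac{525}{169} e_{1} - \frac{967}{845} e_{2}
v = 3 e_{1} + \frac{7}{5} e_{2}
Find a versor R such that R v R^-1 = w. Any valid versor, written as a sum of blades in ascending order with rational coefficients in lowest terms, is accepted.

Sketch: the shared square \frac{274}{25} makes R = v + w = -\frac{18}{169} e_{1} + \frac{216}{845} e_{2} the natural versor; its sandwich fixes that direction, negates (v - w)/2, and sends v to w.
Answer: -\frac{18}{169} e_{1} + \frac{216}{845} e_{2}


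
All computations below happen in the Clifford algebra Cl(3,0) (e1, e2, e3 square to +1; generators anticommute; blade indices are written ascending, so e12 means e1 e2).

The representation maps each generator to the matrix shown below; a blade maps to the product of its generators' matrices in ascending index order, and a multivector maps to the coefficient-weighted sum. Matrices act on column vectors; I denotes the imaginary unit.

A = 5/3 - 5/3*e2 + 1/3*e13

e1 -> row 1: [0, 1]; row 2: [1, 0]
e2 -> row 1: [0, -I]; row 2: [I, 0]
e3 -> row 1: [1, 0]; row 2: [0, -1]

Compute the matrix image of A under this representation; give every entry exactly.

Bivector images (products of the table entries): rho(e13) = rho(e1)rho(e3) = row 1: [0, -1]; row 2: [1, 0].
M = (5/3)*1 + (-5/3)*rho(e2) + (1/3)*rho(e13), summed entrywise (1 is the identity matrix):
Answer: row 1: [5/3, -1/3 + 5*I/3]; row 2: [1/3 - 5*I/3, 5/3]


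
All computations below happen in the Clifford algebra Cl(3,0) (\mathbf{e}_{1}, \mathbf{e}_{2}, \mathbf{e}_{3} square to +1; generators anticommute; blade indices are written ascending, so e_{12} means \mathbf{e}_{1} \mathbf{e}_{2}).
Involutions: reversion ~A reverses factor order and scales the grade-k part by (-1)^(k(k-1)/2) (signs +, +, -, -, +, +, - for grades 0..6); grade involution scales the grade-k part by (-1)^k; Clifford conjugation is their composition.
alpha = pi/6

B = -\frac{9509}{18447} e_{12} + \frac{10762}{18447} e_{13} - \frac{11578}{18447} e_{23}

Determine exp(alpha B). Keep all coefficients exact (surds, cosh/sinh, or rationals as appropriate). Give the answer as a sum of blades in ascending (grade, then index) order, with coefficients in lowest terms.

B^2 term by term: the squares give (-\frac{9509}{18447})^2*(e_{12})^2 + (\frac{10762}{18447})^2*(e_{13})^2 + (-\frac{11578}{18447})^2*(e_{23})^2 = \frac{90421081}{340291809}*(-1) + \frac{115820644}{340291809}*(-1) + \frac{134050084}{340291809}*(-1) = -1 (each basis 2-blade squares to minus the product of its generators' squares); cross terms between blades sharing an index anticommute and cancel. So B^2 = -1.
B^2 = -1 — B^2 < 0, so the exponential closes trigonometrically: l = 1, alpha*l = \frac{\pi}{6}, so exp(alpha B) = cos(\frac{\pi}{6}) + (sin(\frac{\pi}{6})/1)*B = \frac{\sqrt{3}}{2} + (\frac{1}{2})*B.
Answer: \frac{\sqrt{3}}{2} - \frac{9509}{36894} e_{12} + \frac{5381}{18447} e_{13} - \frac{5789}{18447} e_{23}


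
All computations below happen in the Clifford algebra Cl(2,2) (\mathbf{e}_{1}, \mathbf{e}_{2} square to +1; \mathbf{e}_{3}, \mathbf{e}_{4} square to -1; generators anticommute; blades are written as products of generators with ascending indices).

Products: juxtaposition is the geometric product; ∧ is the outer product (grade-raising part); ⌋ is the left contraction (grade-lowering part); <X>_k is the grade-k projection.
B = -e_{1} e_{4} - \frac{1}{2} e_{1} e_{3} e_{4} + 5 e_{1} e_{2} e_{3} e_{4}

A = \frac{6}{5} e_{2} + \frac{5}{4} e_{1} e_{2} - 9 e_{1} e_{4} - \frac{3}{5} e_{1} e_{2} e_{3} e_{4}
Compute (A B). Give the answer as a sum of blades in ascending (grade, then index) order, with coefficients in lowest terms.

step 1: 6 + \frac{3}{10} e_{2} - \frac{9}{2} e_{3} - \frac{222}{5} e_{2} e_{3} + \frac{5}{4} e_{2} e_{4} - \frac{25}{4} e_{3} e_{4} + \frac{6}{5} e_{1} e_{2} e_{4} - 6 e_{1} e_{3} e_{4} + \frac{5}{8} e_{2} e_{3} e_{4} + \frac{3}{5} e_{1} e_{2} e_{3} e_{4}
Answer: 6 + \frac{3}{10} e_{2} - \frac{9}{2} e_{3} - \frac{222}{5} e_{2} e_{3} + \frac{5}{4} e_{2} e_{4} - \frac{25}{4} e_{3} e_{4} + \frac{6}{5} e_{1} e_{2} e_{4} - 6 e_{1} e_{3} e_{4} + \frac{5}{8} e_{2} e_{3} e_{4} + \frac{3}{5} e_{1} e_{2} e_{3} e_{4}


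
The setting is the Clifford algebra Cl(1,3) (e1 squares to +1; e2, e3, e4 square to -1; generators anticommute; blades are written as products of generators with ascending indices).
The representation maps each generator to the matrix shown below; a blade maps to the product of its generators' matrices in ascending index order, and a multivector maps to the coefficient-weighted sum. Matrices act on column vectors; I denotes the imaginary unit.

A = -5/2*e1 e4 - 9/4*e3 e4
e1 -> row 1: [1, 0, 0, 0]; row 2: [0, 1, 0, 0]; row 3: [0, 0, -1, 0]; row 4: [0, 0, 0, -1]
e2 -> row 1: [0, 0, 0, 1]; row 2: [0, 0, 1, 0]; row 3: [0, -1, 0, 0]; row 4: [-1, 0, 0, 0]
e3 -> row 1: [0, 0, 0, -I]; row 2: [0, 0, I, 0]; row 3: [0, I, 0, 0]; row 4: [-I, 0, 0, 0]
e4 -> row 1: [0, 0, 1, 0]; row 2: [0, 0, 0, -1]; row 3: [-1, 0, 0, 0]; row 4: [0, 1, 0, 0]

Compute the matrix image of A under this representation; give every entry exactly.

Bivector images (products of the table entries): rho(e1 e4) = rho(e1)rho(e4) = row 1: [0, 0, 1, 0]; row 2: [0, 0, 0, -1]; row 3: [1, 0, 0, 0]; row 4: [0, -1, 0, 0]; rho(e3 e4) = rho(e3)rho(e4) = row 1: [0, -I, 0, 0]; row 2: [-I, 0, 0, 0]; row 3: [0, 0, 0, -I]; row 4: [0, 0, -I, 0].
M = (-5/2)*rho(e1 e4) + (-9/4)*rho(e3 e4), summed entrywise:
Answer: row 1: [0, 9*I/4, -5/2, 0]; row 2: [9*I/4, 0, 0, 5/2]; row 3: [-5/2, 0, 0, 9*I/4]; row 4: [0, 5/2, 9*I/4, 0]


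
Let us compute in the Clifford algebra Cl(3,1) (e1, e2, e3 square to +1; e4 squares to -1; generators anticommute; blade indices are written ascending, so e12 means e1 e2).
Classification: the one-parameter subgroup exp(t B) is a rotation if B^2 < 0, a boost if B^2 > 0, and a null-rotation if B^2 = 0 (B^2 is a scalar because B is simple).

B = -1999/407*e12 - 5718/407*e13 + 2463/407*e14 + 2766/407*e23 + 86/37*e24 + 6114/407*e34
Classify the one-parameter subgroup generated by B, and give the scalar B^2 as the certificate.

B^2 term by term: the squares give (-1999/407)^2*(e12)^2 + (-5718/407)^2*(e13)^2 + (2463/407)^2*(e14)^2 + (2766/407)^2*(e23)^2 + (86/37)^2*(e24)^2 + (6114/407)^2*(e34)^2 = 3996001/165649*(-1) + 32695524/165649*(-1) + 6066369/165649*(+1) + 7650756/165649*(-1) + 7396/1369*(+1) + 37380996/165649*(+1) = 0 (each basis 2-blade squares to minus the product of its generators' squares); cross terms between blades sharing an index anticommute and cancel; the commuting (index-disjoint) pairs give grade-4 terms 2*c*c'*(blade product), which cancel blade by blade — e1234: -24443772/165649 + 983496/15059 + 13625316/165649 = 0 — confirming B is simple. So B^2 = 0.
Answer: null-rotation, certificate B^2 = 0. Certificate logic: 0 is a conjugation-invariant scalar, so its sign fixes rotation versus boost versus null-rotation outright.


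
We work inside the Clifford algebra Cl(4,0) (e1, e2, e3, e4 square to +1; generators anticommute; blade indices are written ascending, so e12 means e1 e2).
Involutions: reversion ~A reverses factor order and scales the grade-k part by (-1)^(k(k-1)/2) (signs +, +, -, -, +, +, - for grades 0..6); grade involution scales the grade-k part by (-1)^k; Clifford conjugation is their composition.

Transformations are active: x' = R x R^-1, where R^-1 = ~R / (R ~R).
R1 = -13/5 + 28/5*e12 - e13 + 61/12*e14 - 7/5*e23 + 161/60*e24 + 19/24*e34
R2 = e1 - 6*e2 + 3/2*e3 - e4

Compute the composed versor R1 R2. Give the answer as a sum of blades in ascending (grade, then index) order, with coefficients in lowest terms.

Distribute over the terms of R2 (each basis-blade product reordered to ascending indices, repeated generators contracted through their squares):
R1 (e1) = -13/5*e1 - 28/5*e2 + e3 - 61/12*e4 - 7/5*e123 + 161/60*e124 + 19/24*e134
R1 (-6*e2) = -168/5*e1 + 78/5*e2 - 42/5*e3 + 161/10*e4 - 6*e123 + 61/2*e124 - 19/4*e234
R1 (3/2*e3) = -3/2*e1 - 21/10*e2 - 39/10*e3 - 19/16*e4 + 42/5*e123 - 61/8*e134 - 161/40*e234
R1 (-e4) = -61/12*e1 - 161/60*e2 - 19/24*e3 + 13/5*e4 - 28/5*e124 + e134 + 7/5*e234
Summing the partial products and collecting blades:
Answer: -2567/60*e1 + 313/60*e2 - 1451/120*e3 + 2983/240*e4 + e123 + 331/12*e124 - 35/6*e134 - 59/8*e234


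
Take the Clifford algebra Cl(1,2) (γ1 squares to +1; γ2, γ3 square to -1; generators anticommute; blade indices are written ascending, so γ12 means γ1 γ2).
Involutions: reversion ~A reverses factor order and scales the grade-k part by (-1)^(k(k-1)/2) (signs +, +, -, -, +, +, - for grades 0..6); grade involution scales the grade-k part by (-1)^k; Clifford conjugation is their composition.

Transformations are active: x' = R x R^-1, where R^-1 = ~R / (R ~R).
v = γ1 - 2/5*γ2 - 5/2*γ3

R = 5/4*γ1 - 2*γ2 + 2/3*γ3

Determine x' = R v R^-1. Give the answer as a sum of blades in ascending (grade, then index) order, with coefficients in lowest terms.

~R = 5/4*γ1 - 2*γ2 + 2/3*γ3, and R ~R = -415/144, so R^-1 = ~R / (-415/144).
R v = 127/60 + 3/2*γ12 - 91/24*γ13 + 79/15*γ23
Answer: -1177/415*γ1 + 6926/2075*γ2 + 6311/4150*γ3


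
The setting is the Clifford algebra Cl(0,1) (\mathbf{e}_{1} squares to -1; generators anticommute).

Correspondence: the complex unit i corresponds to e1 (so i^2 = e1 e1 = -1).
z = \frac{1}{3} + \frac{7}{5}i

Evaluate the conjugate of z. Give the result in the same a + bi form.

In blades: z = \frac{1}{3} + \frac{7}{5} e_{1}.
Conjugation here is Clifford conjugation: the scalar is fixed and the grade-1 and grade-2 blades all flip sign, giving \frac{1}{3} - \frac{7}{5} e_{1}; translating back:
Answer: \frac{1}{3} - \frac{7}{5}i


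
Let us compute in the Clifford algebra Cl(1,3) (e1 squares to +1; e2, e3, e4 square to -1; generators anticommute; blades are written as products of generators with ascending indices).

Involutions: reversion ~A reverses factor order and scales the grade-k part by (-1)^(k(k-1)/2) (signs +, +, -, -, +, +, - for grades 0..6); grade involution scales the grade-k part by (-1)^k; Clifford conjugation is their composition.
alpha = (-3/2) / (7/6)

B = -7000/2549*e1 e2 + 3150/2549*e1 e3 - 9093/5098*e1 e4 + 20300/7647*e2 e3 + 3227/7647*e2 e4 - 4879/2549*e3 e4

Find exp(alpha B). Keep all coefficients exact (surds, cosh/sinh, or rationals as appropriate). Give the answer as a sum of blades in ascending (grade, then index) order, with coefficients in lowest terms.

B^2 term by term: the squares give (-7000/2549)^2*(e1 e2)^2 + (3150/2549)^2*(e1 e3)^2 + (-9093/5098)^2*(e1 e4)^2 + (20300/7647)^2*(e2 e3)^2 + (3227/7647)^2*(e2 e4)^2 + (-4879/2549)^2*(e3 e4)^2 = 49000000/6497401*(+1) + 9922500/6497401*(+1) + 82682649/25989604*(+1) + 412090000/58476609*(-1) + 10413529/58476609*(-1) + 23804641/6497401*(-1) = 49/36 (each basis 2-blade squares to minus the product of its generators' squares); cross terms between blades sharing an index anticommute and cancel; the commuting (index-disjoint) pairs give grade-4 terms 2*c*c'*(blade product), which cancel blade by blade — e1 e2 e3 e4: 68306000/6497401 - 6776700/6497401 - 61529300/6497401 = 0 — confirming B is simple. So B^2 = 49/36.
B^2 = 49/36 — the series telescopes hyperbolically here: l = 7/6, alpha*l = -3/2, so exp(alpha B) = cosh(-3/2) + (sinh(-3/2)/(7/6))*B = cosh(3/2) + (-6*sinh(3/2)/7)*B.
Answer: cosh(3/2) + 6000*sinh(3/2)/2549*e1 e2 - 2700*sinh(3/2)/2549*e1 e3 + 3897*sinh(3/2)/2549*e1 e4 - 5800*sinh(3/2)/2549*e2 e3 - 922*sinh(3/2)/2549*e2 e4 + 4182*sinh(3/2)/2549*e3 e4


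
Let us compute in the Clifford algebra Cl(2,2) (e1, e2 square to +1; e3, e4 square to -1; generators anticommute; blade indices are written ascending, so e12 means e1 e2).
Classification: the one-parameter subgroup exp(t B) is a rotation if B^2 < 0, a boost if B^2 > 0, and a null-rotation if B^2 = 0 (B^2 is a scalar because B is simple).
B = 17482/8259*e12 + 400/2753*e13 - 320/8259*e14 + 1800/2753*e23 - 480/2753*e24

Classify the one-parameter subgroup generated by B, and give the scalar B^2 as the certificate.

B^2 term by term: the squares give (17482/8259)^2*(e12)^2 + (400/2753)^2*(e13)^2 + (-320/8259)^2*(e14)^2 + (1800/2753)^2*(e23)^2 + (-480/2753)^2*(e24)^2 = 305620324/68211081*(-1) + 160000/7579009*(+1) + 102400/68211081*(+1) + 3240000/7579009*(+1) + 230400/7579009*(+1) = -4 (each basis 2-blade squares to minus the product of its generators' squares); cross terms between blades sharing an index anticommute and cancel; the commuting (index-disjoint) pairs give grade-4 terms 2*c*c'*(blade product), which cancel blade by blade — e1234: 384000/7579009 - 384000/7579009 = 0 — confirming B is simple. So B^2 = -4.
Answer: rotation, certificate B^2 = -4. Certificate logic: -4 is a conjugation-invariant scalar, so its sign fixes rotation versus boost versus null-rotation outright.


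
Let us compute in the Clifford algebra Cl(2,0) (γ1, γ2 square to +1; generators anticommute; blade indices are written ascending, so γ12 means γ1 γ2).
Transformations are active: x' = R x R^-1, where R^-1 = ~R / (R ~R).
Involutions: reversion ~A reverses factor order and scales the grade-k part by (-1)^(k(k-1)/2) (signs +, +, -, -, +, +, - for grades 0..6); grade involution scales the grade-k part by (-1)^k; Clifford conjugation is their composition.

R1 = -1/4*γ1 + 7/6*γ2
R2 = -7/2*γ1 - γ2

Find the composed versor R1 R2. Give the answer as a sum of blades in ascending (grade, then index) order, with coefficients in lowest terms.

Distribute over the terms of R1 (each basis-blade product reordered to ascending indices, repeated generators contracted through their squares):
(-1/4*γ1) R2 = 7/8 + 1/4*γ12
(7/6*γ2) R2 = -7/6 + 49/12*γ12
Summing the partial products and collecting blades:
Answer: -7/24 + 13/3*γ12


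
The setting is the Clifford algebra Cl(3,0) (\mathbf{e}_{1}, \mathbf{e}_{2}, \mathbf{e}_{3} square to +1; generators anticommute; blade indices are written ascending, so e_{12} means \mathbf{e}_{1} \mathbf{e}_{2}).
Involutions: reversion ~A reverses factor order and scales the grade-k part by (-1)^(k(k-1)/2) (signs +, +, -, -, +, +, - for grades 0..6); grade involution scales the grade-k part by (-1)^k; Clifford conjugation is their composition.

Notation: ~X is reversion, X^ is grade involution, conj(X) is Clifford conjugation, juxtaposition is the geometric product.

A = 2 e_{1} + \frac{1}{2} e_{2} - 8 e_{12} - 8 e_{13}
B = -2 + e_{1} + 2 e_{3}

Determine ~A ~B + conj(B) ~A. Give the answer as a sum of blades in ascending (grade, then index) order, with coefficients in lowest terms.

first term: 2 + 12 e_{1} - 9 e_{2} - 8 e_{3} - \frac{33}{2} e_{12} - 12 e_{13} + e_{23} + 16 e_{123}
second term: -2 + 12 e_{1} - 9 e_{2} - 8 e_{3} - \frac{33}{2} e_{12} - 12 e_{13} + e_{23} - 16 e_{123}
Answer: 24 e_{1} - 18 e_{2} - 16 e_{3} - 33 e_{12} - 24 e_{13} + 2 e_{23}


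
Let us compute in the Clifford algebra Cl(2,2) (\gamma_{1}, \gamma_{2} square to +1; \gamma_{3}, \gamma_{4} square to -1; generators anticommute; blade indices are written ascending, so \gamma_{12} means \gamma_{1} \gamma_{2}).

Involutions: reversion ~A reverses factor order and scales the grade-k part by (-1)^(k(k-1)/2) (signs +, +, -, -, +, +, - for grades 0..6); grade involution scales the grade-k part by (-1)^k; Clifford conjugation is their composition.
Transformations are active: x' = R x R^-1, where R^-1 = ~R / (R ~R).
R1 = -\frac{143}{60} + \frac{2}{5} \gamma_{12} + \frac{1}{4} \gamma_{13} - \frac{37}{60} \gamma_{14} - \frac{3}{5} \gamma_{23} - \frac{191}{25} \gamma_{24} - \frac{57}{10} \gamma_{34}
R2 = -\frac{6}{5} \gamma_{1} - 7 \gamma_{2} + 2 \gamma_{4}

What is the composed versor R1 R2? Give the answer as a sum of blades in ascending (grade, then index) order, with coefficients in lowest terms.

Distribute over the terms of R2 (each basis-blade product reordered to ascending indices, repeated generators contracted through their squares):
R1 (-\frac{6}{5} \gamma_{1}) = \frac{143}{50} \gamma_{1} + \frac{12}{25} \gamma_{2} + \frac{3}{10} \gamma_{3} - \frac{37}{50} \gamma_{4} + \frac{18}{25} \gamma_{123} + \frac{1146}{125} \gamma_{124} + \frac{171}{25} \gamma_{134}
R1 (-7 \gamma_{2}) = -\frac{14}{5} \gamma_{1} + \frac{1001}{60} \gamma_{2} - \frac{21}{5} \gamma_{3} - \frac{1337}{25} \gamma_{4} + \frac{7}{4} \gamma_{123} - \frac{259}{60} \gamma_{124} + \frac{399}{10} \gamma_{234}
R1 (2 \gamma_{4}) = \frac{37}{30} \gamma_{1} + \frac{382}{25} \gamma_{2} + \frac{57}{5} \gamma_{3} - \frac{143}{30} \gamma_{4} + \frac{4}{5} \gamma_{124} + \frac{1}{2} \gamma_{134} - \frac{6}{5} \gamma_{234}
Summing the partial products and collecting blades:
Answer: \frac{97}{75} \gamma_{1} + \frac{9733}{300} \gamma_{2} + \frac{15}{2} \gamma_{3} - \frac{4424}{75} \gamma_{4} + \frac{247}{100} \gamma_{123} + \frac{8477}{1500} \gamma_{124} + \frac{367}{50} \gamma_{134} + \frac{387}{10} \gamma_{234}


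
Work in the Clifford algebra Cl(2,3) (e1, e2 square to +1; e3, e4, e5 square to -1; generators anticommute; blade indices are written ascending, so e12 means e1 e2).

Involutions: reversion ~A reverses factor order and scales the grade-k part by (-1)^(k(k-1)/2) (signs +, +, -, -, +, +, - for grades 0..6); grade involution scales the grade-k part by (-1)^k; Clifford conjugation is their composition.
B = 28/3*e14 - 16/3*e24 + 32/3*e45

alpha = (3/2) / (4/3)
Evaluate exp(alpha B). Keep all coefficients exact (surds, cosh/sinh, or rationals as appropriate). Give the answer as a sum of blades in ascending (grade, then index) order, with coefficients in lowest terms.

B^2 term by term: the squares give (28/3)^2*(e14)^2 + (-16/3)^2*(e24)^2 + (32/3)^2*(e45)^2 = 784/9*(+1) + 256/9*(+1) + 1024/9*(-1) = 16/9 (each basis 2-blade squares to minus the product of its generators' squares); cross terms between blades sharing an index anticommute and cancel. So B^2 = 16/9.
B^2 = 16/9 — B^2 > 0, so the exponential closes hyperbolically: l = 4/3, alpha*l = 3/2, so exp(alpha B) = cosh(3/2) + (sinh(3/2)/(4/3))*B = cosh(3/2) + (3*sinh(3/2)/4)*B.
Answer: cosh(3/2) + 7*sinh(3/2)*e14 - 4*sinh(3/2)*e24 + 8*sinh(3/2)*e45


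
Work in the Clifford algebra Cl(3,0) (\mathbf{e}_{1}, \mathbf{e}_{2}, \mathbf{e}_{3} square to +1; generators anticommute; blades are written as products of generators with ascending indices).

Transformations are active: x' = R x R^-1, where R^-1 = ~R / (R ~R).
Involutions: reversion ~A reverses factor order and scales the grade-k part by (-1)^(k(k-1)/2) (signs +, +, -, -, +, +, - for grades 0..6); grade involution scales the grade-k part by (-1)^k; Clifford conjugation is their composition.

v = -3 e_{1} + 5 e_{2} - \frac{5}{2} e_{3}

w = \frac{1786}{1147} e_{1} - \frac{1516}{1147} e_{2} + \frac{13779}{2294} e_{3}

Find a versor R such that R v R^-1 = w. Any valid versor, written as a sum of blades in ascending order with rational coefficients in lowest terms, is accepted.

Reasoning: v^2 = w^2 = \frac{161}{4} since conjugation preserves the quadratic form; R = v + w = -\frac{1655}{1147} e_{1} + \frac{4219}{1147} e_{2} + \frac{4022}{1147} e_{3} is then valid when invertible, keeping its own part and reversing (v - w)/2.
Answer: -\frac{1655}{1147} e_{1} + \frac{4219}{1147} e_{2} + \frac{4022}{1147} e_{3}


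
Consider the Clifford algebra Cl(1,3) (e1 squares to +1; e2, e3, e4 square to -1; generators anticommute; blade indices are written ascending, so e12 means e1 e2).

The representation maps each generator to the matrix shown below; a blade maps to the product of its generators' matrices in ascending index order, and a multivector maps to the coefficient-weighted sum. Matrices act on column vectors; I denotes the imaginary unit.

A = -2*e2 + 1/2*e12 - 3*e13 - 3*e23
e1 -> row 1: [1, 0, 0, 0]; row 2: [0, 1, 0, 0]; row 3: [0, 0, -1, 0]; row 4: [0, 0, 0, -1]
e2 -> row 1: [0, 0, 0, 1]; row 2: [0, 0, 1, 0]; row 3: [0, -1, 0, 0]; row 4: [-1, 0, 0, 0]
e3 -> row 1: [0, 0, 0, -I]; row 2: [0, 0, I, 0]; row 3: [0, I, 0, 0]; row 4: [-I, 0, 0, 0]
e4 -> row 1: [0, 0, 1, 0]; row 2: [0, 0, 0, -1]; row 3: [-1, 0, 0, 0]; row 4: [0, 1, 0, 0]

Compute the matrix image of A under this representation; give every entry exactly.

Bivector images (products of the table entries): rho(e12) = rho(e1)rho(e2) = row 1: [0, 0, 0, 1]; row 2: [0, 0, 1, 0]; row 3: [0, 1, 0, 0]; row 4: [1, 0, 0, 0]; rho(e13) = rho(e1)rho(e3) = row 1: [0, 0, 0, -I]; row 2: [0, 0, I, 0]; row 3: [0, -I, 0, 0]; row 4: [I, 0, 0, 0]; rho(e23) = rho(e2)rho(e3) = row 1: [-I, 0, 0, 0]; row 2: [0, I, 0, 0]; row 3: [0, 0, -I, 0]; row 4: [0, 0, 0, I].
M = (-2)*rho(e2) + (1/2)*rho(e12) + (-3)*rho(e13) + (-3)*rho(e23), summed entrywise:
Answer: row 1: [3*I, 0, 0, -3/2 + 3*I]; row 2: [0, -3*I, -3/2 - 3*I, 0]; row 3: [0, 5/2 + 3*I, 3*I, 0]; row 4: [5/2 - 3*I, 0, 0, -3*I]


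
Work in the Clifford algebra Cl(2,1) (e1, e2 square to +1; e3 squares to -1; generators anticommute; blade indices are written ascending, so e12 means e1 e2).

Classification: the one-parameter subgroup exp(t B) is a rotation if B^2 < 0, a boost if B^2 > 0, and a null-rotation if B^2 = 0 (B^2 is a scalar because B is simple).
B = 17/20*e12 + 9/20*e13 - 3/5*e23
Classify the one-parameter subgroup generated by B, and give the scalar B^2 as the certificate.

B^2 term by term: the squares give (17/20)^2*(e12)^2 + (9/20)^2*(e13)^2 + (-3/5)^2*(e23)^2 = 289/400*(-1) + 81/400*(+1) + 9/25*(+1) = -4/25 (each basis 2-blade squares to minus the product of its generators' squares); cross terms between blades sharing an index anticommute and cancel. So B^2 = -4/25.
Answer: rotation, certificate B^2 = -4/25. The invariant at work: B^2 = -4/25 is unchanged by conjugation, hence its sign classifies the subgroup whatever basis B is written in.


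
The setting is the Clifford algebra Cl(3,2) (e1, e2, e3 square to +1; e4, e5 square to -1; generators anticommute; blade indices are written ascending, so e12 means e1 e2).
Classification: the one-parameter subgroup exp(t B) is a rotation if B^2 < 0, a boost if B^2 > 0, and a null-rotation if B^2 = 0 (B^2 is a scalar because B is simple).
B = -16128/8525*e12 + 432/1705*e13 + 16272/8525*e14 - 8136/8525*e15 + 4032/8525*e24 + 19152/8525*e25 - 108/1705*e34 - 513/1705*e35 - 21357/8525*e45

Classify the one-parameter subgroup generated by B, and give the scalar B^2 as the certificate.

B^2 term by term: the squares give (-16128/8525)^2*(e12)^2 + (432/1705)^2*(e13)^2 + (16272/8525)^2*(e14)^2 + (-8136/8525)^2*(e15)^2 + (4032/8525)^2*(e24)^2 + (19152/8525)^2*(e25)^2 + (-108/1705)^2*(e34)^2 + (-513/1705)^2*(e35)^2 + (-21357/8525)^2*(e45)^2 = 260112384/72675625*(-1) + 186624/2907025*(-1) + 264777984/72675625*(+1) + 66194496/72675625*(+1) + 16257024/72675625*(+1) + 366799104/72675625*(+1) + 11664/2907025*(+1) + 263169/2907025*(+1) + 456121449/72675625*(-1) = 0 (each basis 2-blade squares to minus the product of its generators' squares); cross terms between blades sharing an index anticommute and cancel; the commuting (index-disjoint) pairs give grade-4 terms 2*c*c'*(blade product), which cancel blade by blade — e1234: 3483648/14535125 - 3483648/14535125 = 0; e1235: 16547328/14535125 - 16547328/14535125 = 0; e1245: 688891392/72675625 - 623282688/72675625 - 65608704/72675625 = 0; e1345: -18452448/14535125 + 16695072/14535125 + 1757376/14535125 = 0; e2345: 4136832/14535125 - 4136832/14535125 = 0 — confirming B is simple. So B^2 = 0.
Answer: null-rotation, certificate B^2 = 0. Key observation: B^2 = 0 is a conjugation invariant, so its sign decides the class regardless of the surface form of B.


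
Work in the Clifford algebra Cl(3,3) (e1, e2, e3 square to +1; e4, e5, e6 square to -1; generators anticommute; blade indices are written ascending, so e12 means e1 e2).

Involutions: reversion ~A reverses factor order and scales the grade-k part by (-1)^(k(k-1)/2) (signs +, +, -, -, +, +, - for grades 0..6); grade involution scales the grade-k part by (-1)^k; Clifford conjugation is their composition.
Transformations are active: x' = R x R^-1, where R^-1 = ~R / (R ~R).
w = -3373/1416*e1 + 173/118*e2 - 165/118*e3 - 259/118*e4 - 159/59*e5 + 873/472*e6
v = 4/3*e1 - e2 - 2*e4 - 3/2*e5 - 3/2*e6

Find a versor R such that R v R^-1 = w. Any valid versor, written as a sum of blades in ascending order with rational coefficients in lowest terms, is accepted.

Take R = v + w = -495/472*e1 + 55/118*e2 - 165/118*e3 - 495/118*e4 - 495/118*e5 + 165/472*e6. Because q(v) = q(w) = -103/18, conjugation by R sends v exactly to w.
Answer: -495/472*e1 + 55/118*e2 - 165/118*e3 - 495/118*e4 - 495/118*e5 + 165/472*e6


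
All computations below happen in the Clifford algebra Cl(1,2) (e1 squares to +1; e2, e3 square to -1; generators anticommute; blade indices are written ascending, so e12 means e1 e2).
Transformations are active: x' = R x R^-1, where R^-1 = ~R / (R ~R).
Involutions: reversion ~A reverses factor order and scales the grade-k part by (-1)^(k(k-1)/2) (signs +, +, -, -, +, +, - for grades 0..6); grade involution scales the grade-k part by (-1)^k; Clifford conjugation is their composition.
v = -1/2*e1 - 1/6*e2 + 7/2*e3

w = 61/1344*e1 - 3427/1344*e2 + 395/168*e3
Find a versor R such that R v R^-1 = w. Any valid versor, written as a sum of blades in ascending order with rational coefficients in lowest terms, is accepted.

Take R = v + w = -611/1344*e1 - 1217/448*e2 + 983/168*e3. Because q(v) = q(w) = -433/36, conjugation by R sends v exactly to w.
Answer: -611/1344*e1 - 1217/448*e2 + 983/168*e3


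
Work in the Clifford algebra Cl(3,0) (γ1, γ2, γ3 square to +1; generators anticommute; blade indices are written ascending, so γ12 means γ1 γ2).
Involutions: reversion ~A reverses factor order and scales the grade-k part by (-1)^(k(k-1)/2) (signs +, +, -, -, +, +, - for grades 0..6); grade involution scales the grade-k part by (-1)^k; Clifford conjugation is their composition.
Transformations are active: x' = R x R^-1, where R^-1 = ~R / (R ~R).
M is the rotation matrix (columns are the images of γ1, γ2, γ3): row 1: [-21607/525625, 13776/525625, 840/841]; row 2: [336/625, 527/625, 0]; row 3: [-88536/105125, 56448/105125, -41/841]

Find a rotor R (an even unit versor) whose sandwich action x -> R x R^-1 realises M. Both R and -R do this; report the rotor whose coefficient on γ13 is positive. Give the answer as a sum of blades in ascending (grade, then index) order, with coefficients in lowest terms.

Method: write R = a + b12*γ12 + b13*γ13 + b23*γ23 with a^2 + b12^2 + b13^2 + b23^2 = 1 (so R^-1 = ~R). Expanding the columns R e_j ~R gives tr M = 4a^2 - 1 and, from the antisymmetric part, M21 - M12 = -4a*b12, M13 - M31 = 4a*b13, M32 - M23 = -4a*b23.
Here tr M = 15839/21025, so a^2 = (1 + tr M)/4 = 9216/21025 and a = ±96/145. Taking a = 96/145: M21 - M12 = 10752/21025, M13 - M31 = 193536/105125, M32 - M23 = 56448/105125, giving b12 = -28/145, b13 = 504/725, b23 = -147/725, i.e. R = 96/145 - 28/145*γ12 + 504/725*γ13 - 147/725*γ23.
Its γ13 coefficient is already positive.
Answer: 96/145 - 28/145*γ12 + 504/725*γ13 - 147/725*γ23. Key observation: the double cover Spin(3) -> SO(3) sends R and -R to the same matrix (trace 15839/21025 here), so the stated sign of the γ13 coefficient is what selects one sheet.


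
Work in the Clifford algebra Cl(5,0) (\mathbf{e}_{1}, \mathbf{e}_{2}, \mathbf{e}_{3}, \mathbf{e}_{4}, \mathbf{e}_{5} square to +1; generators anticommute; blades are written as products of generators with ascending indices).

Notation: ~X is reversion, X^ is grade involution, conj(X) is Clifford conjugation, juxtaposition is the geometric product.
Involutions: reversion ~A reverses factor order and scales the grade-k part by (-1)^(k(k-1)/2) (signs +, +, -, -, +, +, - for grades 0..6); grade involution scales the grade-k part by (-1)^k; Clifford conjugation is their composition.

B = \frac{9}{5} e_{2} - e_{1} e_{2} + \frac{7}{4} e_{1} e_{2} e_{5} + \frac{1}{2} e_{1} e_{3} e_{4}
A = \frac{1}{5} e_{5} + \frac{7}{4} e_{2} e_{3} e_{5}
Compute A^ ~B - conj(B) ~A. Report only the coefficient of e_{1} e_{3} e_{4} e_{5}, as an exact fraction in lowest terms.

first term: \frac{7}{20} e_{1} e_{2} - \frac{49}{16} e_{1} e_{3} + \frac{9}{25} e_{2} e_{5} - \frac{63}{20} e_{3} e_{5} - \frac{1}{5} e_{1} e_{2} e_{5} + \frac{7}{4} e_{1} e_{3} e_{5} - \frac{7}{8} e_{1} e_{2} e_{4} e_{5} - \frac{1}{10} e_{1} e_{3} e_{4} e_{5}
second term: \frac{7}{20} e_{1} e_{2} - \frac{49}{16} e_{1} e_{3} - \frac{9}{25} e_{2} e_{5} + \frac{63}{20} e_{3} e_{5} + \frac{1}{5} e_{1} e_{2} e_{5} - \frac{7}{4} e_{1} e_{3} e_{5} + \frac{7}{8} e_{1} e_{2} e_{4} e_{5} + \frac{1}{10} e_{1} e_{3} e_{4} e_{5}
Answer: -\frac{1}{5}


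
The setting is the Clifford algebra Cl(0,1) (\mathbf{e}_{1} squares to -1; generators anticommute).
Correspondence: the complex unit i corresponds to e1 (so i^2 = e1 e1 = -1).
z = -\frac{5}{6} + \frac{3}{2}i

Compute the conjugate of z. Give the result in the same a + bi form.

In blades: z = -\frac{5}{6} + \frac{3}{2} e_{1}.
Conjugation here is Clifford conjugation: the scalar is fixed and the grade-1 and grade-2 blades all flip sign, giving -\frac{5}{6} - \frac{3}{2} e_{1}; translating back:
Answer: -\frac{5}{6} - \frac{3}{2}i


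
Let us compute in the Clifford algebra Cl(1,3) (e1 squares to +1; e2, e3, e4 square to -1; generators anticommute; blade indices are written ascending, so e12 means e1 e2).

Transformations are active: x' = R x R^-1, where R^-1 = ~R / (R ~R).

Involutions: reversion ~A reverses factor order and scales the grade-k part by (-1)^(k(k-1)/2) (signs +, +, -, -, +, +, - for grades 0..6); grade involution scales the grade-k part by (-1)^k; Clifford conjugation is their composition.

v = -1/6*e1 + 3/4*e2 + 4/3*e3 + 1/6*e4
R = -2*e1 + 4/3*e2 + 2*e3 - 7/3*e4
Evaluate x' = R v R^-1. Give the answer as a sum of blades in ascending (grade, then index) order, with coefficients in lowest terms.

~R = -2*e1 + 4/3*e2 + 2*e3 - 7/3*e4, and R ~R = -65/9, so R^-1 = ~R / (-65/9).
R v = -53/18 - 23/18*e12 - 7/3*e13 - 13/18*e14 + 5/18*e23 + 71/36*e24 + 31/9*e34
Answer: -571/390*e1 + 263/780*e2 + 58/195*e3 - 269/130*e4
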